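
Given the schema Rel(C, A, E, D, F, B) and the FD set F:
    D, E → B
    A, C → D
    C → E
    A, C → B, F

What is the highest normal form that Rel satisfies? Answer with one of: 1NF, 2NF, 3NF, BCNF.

Candidate key: {A, C}. Prime attributes: {A, C}.
For D, E → B we have {D, E}⁺ = {B, D, E}; {D, E} is not a superkey, so BCNF fails.
D, E → B determines the non-prime attribute {B} from a non-superkey — 3NF is violated.
Since {C} ⊂ {A, C} and {C}⁺ ⊇ {E} with {E} non-prime, there is a partial dependency; 2NF fails.

1NF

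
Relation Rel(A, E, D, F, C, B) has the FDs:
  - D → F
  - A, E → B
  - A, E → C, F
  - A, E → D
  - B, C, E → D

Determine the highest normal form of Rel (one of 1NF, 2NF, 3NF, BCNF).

2NF

Candidate key: {A, E}. Prime attributes: {A, E}.
D → F breaks BCNF: {D}⁺ = {D, F}, so {D} is not a superkey.
Because {F} is non-prime and the left side of D → F is not a superkey, the relation is not in 3NF.
No non-prime attribute depends on a proper subset of any candidate key, so 2NF holds.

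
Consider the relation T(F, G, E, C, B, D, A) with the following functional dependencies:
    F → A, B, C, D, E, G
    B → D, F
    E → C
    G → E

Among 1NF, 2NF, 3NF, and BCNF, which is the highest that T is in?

Candidate keys: {B}, {F}. Prime attributes: {B, F}.
E → C: {E}⁺ = {C, E}, which is not all of the attributes, so the left side is not a superkey — BCNF is violated.
E → C has non-prime {C} on the right and a non-superkey on the left, so 3NF fails.
All keys have size 1, which rules out partial dependencies — 2NF is satisfied.

2NF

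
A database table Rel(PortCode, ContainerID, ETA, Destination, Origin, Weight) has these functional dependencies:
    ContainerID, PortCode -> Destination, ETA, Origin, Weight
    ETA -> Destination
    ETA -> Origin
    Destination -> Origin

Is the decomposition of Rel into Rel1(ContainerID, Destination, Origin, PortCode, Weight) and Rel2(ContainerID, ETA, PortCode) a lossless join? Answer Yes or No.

Rel1 ∩ Rel2 = {ContainerID, PortCode}; its closure under F is {ContainerID, Destination, ETA, Origin, PortCode, Weight}.
This includes all of Rel1, so the common attributes are a superkey of Rel1 — the join is lossless.

Yes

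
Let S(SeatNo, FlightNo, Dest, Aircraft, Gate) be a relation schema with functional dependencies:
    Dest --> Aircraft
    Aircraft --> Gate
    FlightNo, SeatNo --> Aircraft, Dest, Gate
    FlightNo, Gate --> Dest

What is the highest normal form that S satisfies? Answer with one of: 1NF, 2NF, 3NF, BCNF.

2NF

Candidate key: {FlightNo, SeatNo}. Prime attributes: {FlightNo, SeatNo}.
Dest --> Aircraft: {Dest}⁺ = {Aircraft, Dest, Gate}, which is not all of the attributes, so the left side is not a superkey — BCNF is violated.
Dest --> Aircraft has non-prime {Aircraft} on the right and a non-superkey on the left, so 3NF fails.
No proper subset of a key has a non-prime attribute in its closure, so there is no partial dependency; 2NF holds.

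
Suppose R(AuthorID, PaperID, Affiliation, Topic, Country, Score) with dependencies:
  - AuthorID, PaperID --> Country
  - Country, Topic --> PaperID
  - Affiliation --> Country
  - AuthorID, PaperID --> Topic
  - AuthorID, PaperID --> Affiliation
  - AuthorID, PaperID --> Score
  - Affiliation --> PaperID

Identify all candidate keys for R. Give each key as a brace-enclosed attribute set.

{Affiliation, AuthorID}, {AuthorID, Country, Topic}, {AuthorID, PaperID}

{AuthorID} never appears on the right of any FD, so every key must include it.
{Affiliation, AuthorID}⁺ = {Affiliation, AuthorID, Country, PaperID, Score, Topic} — all of the relation — so {Affiliation, AuthorID} is a candidate key.
{AuthorID, PaperID}⁺ = {Affiliation, AuthorID, Country, PaperID, Score, Topic} — all of the relation — so {AuthorID, PaperID} is a candidate key.
{AuthorID, Country, Topic}⁺ = {Affiliation, AuthorID, Country, PaperID, Score, Topic} — all of the relation — so {AuthorID, Country, Topic} is a candidate key.
No proper subset of any of these is a key, and no other minimal superkey exists.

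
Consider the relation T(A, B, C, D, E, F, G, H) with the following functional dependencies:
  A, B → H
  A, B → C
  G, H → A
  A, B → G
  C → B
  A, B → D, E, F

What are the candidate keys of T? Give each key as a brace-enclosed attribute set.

{A, B}⁺ = {A, B, C, D, E, F, G, H}, which is every attribute, so {A, B} is a candidate key.
{A, C}⁺ = {A, B, C, D, E, F, G, H}, which is every attribute, so {A, C} is a candidate key.
{B, G, H}⁺ = {A, B, C, D, E, F, G, H}, which is every attribute, so {B, G, H} is a candidate key.
{C, G, H}⁺ = {A, B, C, D, E, F, G, H}, which is every attribute, so {C, G, H} is a candidate key.
These are minimal and exhaustive — every other superkey contains one of them.

{A, B}, {A, C}, {B, G, H}, {C, G, H}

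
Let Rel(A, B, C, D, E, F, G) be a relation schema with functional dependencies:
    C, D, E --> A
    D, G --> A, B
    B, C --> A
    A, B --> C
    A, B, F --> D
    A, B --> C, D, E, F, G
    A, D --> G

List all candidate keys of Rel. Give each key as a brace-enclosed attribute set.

{A, B}, {A, D}, {B, C}, {C, D, E}, {D, G}

{A, B} is a candidate key since {A, B}⁺ = {A, B, C, D, E, F, G} covers every attribute.
{A, D} is a candidate key since {A, D}⁺ = {A, B, C, D, E, F, G} covers every attribute.
{B, C} is a candidate key since {B, C}⁺ = {A, B, C, D, E, F, G} covers every attribute.
{D, G} is a candidate key since {D, G}⁺ = {A, B, C, D, E, F, G} covers every attribute.
{C, D, E} is a candidate key since {C, D, E}⁺ = {A, B, C, D, E, F, G} covers every attribute.
These are minimal and exhaustive — every other superkey contains one of them.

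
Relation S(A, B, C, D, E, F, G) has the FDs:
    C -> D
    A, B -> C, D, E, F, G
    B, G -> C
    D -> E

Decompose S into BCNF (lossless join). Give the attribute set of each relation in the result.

{A, B, F, G}; {B, C, G}; {C, D}; {D, E}

Candidate key of the original relation: {A, B}.
{A, B, C, D, E, F, G}: {C} determines {C, D, E} here but is not a superkey — split on C -> D, E, giving {C, D, E} and {A, B, C, F, G}.
{C, D, E}: {D} determines {D, E} here but is not a superkey — split on D -> E, giving {D, E} and {C, D}.
{D, E} is in BCNF.
{C, D} is in BCNF.
{A, B, C, F, G}: {B, G} determines {B, C, G} here but is not a superkey — split on B, G -> C, giving {B, C, G} and {A, B, F, G}.
{B, C, G} is in BCNF.
{A, B, F, G} is in BCNF.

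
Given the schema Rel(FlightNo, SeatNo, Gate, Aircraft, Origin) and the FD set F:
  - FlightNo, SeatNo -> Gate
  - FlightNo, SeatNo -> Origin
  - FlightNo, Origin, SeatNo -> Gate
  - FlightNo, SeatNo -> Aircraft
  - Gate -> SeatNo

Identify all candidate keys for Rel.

{FlightNo} never appears on the right of any FD, so every key must include it.
Closure of {FlightNo, Gate} is {Aircraft, FlightNo, Gate, Origin, SeatNo}, the whole schema; {FlightNo, Gate} is a candidate key.
Closure of {FlightNo, SeatNo} is {Aircraft, FlightNo, Gate, Origin, SeatNo}, the whole schema; {FlightNo, SeatNo} is a candidate key.
Any other superkey properly contains one of these, so there are no further candidate keys.

{FlightNo, Gate}, {FlightNo, SeatNo}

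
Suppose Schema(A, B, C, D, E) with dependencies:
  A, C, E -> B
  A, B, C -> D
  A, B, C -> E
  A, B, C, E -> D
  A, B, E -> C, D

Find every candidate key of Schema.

No FD produces {A}, so it must be in every candidate key.
{A, B, C} is a candidate key since {A, B, C}⁺ = {A, B, C, D, E} covers every attribute.
{A, B, E} is a candidate key since {A, B, E}⁺ = {A, B, C, D, E} covers every attribute.
{A, C, E} is a candidate key since {A, C, E}⁺ = {A, B, C, D, E} covers every attribute.
These are minimal and exhaustive — every other superkey contains one of them.

{A, B, C}, {A, B, E}, {A, C, E}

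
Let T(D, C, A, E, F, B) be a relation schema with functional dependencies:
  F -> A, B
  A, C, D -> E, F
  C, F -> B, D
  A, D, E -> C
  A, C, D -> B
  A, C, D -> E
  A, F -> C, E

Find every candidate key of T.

{F}⁺ = {A, B, C, D, E, F}, which is every attribute, so {F} is a candidate key.
{A, C, D}⁺ = {A, B, C, D, E, F}, which is every attribute, so {A, C, D} is a candidate key.
{A, D, E}⁺ = {A, B, C, D, E, F}, which is every attribute, so {A, D, E} is a candidate key.
Any other superkey properly contains one of these, so there are no further candidate keys.

{A, C, D}, {A, D, E}, {F}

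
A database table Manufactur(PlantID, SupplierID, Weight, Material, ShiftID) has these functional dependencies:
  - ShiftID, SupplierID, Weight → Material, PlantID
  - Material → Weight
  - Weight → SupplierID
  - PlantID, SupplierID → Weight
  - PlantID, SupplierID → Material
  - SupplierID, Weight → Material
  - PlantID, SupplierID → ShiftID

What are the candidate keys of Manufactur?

{Material, PlantID}⁺ = {Material, PlantID, ShiftID, SupplierID, Weight}, which is every attribute, so {Material, PlantID} is a candidate key.
{Material, ShiftID}⁺ = {Material, PlantID, ShiftID, SupplierID, Weight}, which is every attribute, so {Material, ShiftID} is a candidate key.
{PlantID, SupplierID}⁺ = {Material, PlantID, ShiftID, SupplierID, Weight}, which is every attribute, so {PlantID, SupplierID} is a candidate key.
{PlantID, Weight}⁺ = {Material, PlantID, ShiftID, SupplierID, Weight}, which is every attribute, so {PlantID, Weight} is a candidate key.
{ShiftID, Weight}⁺ = {Material, PlantID, ShiftID, SupplierID, Weight}, which is every attribute, so {ShiftID, Weight} is a candidate key.
No proper subset of any of these is a key, and no other minimal superkey exists.

{Material, PlantID}, {Material, ShiftID}, {PlantID, SupplierID}, {PlantID, Weight}, {ShiftID, Weight}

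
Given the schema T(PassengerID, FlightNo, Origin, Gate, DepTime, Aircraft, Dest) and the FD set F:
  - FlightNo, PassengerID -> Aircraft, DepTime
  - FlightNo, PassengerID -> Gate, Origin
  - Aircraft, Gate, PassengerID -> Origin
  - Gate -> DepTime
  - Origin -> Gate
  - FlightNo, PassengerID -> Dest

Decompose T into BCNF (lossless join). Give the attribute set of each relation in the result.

Candidate key of the original relation: {FlightNo, PassengerID}.
Within {Aircraft, DepTime, Dest, FlightNo, Gate, Origin, PassengerID}: {Aircraft, Gate, PassengerID}⁺ ∩ {Aircraft, DepTime, Dest, FlightNo, Gate, Origin, PassengerID} = {Aircraft, DepTime, Gate, Origin, PassengerID}, not the whole set, so Aircraft, Gate, PassengerID -> DepTime, Origin violates BCNF; decompose into {Aircraft, DepTime, Gate, Origin, PassengerID} and {Aircraft, Dest, FlightNo, Gate, PassengerID}.
Within {Aircraft, DepTime, Gate, Origin, PassengerID}: {Gate}⁺ ∩ {Aircraft, DepTime, Gate, Origin, PassengerID} = {DepTime, Gate}, not the whole set, so Gate -> DepTime violates BCNF; decompose into {DepTime, Gate} and {Aircraft, Gate, Origin, PassengerID}.
{DepTime, Gate}: every determinant is a superkey — BCNF.
Within {Aircraft, Gate, Origin, PassengerID}: {Origin}⁺ ∩ {Aircraft, Gate, Origin, PassengerID} = {Gate, Origin}, not the whole set, so Origin -> Gate violates BCNF; decompose into {Gate, Origin} and {Aircraft, Origin, PassengerID}.
{Gate, Origin}: every determinant is a superkey — BCNF.
{Aircraft, Origin, PassengerID}: every determinant is a superkey — BCNF.
{Aircraft, Dest, FlightNo, Gate, PassengerID}: every determinant is a superkey — BCNF.

{Aircraft, Dest, FlightNo, Gate, PassengerID}; {Aircraft, Origin, PassengerID}; {DepTime, Gate}; {Gate, Origin}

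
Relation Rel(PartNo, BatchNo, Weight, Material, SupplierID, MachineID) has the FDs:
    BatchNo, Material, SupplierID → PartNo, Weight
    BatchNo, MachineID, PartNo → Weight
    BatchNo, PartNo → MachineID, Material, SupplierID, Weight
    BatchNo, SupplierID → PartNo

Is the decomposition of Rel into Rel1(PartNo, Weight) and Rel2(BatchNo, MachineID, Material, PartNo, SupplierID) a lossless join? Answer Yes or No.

Common attributes: {PartNo}; their closure is {PartNo}.
Rel1 ⊄ {PartNo} and Rel2 ⊄ {PartNo}, so the split is lossy.

No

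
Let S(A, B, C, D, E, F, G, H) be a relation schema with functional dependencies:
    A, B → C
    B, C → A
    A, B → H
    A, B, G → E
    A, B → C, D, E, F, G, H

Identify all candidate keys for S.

{B} never appears on the right of any FD, so every key must include it.
{A, B}⁺ = {A, B, C, D, E, F, G, H} — all of the relation — so {A, B} is a candidate key.
{B, C}⁺ = {A, B, C, D, E, F, G, H} — all of the relation — so {B, C} is a candidate key.
These are minimal and exhaustive — every other superkey contains one of them.

{A, B}, {B, C}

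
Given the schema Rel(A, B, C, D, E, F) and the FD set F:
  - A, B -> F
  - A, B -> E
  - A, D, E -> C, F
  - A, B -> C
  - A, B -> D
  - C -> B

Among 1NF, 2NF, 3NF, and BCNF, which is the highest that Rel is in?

Candidate keys: {A, B}, {A, C}, {A, D, E}. Prime attributes: {A, B, C, D, E}.
C -> B breaks BCNF: {C}⁺ = {B, C}, so {C} is not a superkey.
But every attribute on its right side ({B}) is prime, and the same holds for every other non-superkey FD, so 3NF still holds.

3NF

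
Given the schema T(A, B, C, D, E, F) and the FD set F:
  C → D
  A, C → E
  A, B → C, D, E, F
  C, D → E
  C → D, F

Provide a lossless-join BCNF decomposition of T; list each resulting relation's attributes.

Candidate key of the original relation: {A, B}.
Within {A, B, C, D, E, F}: {C}⁺ ∩ {A, B, C, D, E, F} = {C, D, E, F}, not the whole set, so C → D, E, F violates BCNF; decompose into {C, D, E, F} and {A, B, C}.
{C, D, E, F} is in BCNF.
{A, B, C} is in BCNF.

{A, B, C}; {C, D, E, F}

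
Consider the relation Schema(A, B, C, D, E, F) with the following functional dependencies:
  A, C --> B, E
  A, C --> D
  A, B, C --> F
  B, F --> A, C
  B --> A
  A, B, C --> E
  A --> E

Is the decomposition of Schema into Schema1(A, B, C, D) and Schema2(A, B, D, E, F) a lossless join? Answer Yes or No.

The shared attributes are {A, B, D} and {A, B, D}⁺ = {A, B, D, E}.
Neither Schema1 nor Schema2 is contained in that closure, so the decomposition is lossy.

No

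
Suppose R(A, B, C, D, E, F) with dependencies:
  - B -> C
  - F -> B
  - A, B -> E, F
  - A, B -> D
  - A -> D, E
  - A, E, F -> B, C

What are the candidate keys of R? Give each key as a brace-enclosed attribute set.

{A, B}, {A, F}

Attributes never on any right-hand side: {A} — every candidate key must contain it.
{A, B}⁺ = {A, B, C, D, E, F}, which is every attribute, so {A, B} is a candidate key.
{A, F}⁺ = {A, B, C, D, E, F}, which is every attribute, so {A, F} is a candidate key.
These are minimal and exhaustive — every other superkey contains one of them.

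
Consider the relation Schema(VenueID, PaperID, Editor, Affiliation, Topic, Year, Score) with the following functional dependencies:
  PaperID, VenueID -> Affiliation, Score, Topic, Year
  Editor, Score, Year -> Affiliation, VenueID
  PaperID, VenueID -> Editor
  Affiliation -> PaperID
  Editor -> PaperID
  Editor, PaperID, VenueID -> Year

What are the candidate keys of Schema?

{Affiliation, VenueID}, {Editor, Score, Year}, {Editor, VenueID}, {PaperID, VenueID}

{Affiliation, VenueID}⁺ = {Affiliation, Editor, PaperID, Score, Topic, VenueID, Year}, which is every attribute, so {Affiliation, VenueID} is a candidate key.
{Editor, VenueID}⁺ = {Affiliation, Editor, PaperID, Score, Topic, VenueID, Year}, which is every attribute, so {Editor, VenueID} is a candidate key.
{PaperID, VenueID}⁺ = {Affiliation, Editor, PaperID, Score, Topic, VenueID, Year}, which is every attribute, so {PaperID, VenueID} is a candidate key.
{Editor, Score, Year}⁺ = {Affiliation, Editor, PaperID, Score, Topic, VenueID, Year}, which is every attribute, so {Editor, Score, Year} is a candidate key.
No proper subset of any of these is a key, and no other minimal superkey exists.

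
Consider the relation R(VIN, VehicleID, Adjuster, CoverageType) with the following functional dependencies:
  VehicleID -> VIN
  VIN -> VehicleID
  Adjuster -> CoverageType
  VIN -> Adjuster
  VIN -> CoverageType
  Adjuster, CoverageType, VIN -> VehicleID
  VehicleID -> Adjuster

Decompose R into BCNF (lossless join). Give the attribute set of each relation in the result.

{Adjuster, CoverageType}; {Adjuster, VIN, VehicleID}

Candidate keys of the original relation: {VIN}, {VehicleID}.
Within {Adjuster, CoverageType, VIN, VehicleID}: {Adjuster}⁺ ∩ {Adjuster, CoverageType, VIN, VehicleID} = {Adjuster, CoverageType}, not the whole set, so Adjuster -> CoverageType violates BCNF; decompose into {Adjuster, CoverageType} and {Adjuster, VIN, VehicleID}.
{Adjuster, CoverageType} is in BCNF.
{Adjuster, VIN, VehicleID} is in BCNF.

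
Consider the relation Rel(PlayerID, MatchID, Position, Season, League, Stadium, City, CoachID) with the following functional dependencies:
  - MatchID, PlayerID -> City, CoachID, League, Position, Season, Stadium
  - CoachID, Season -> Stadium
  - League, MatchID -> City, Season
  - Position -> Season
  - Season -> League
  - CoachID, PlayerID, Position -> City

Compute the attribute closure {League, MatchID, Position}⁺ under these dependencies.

Start with {League, MatchID, Position}.
League, MatchID -> City, Season applies; add {City, Season} → now {City, League, MatchID, Position, Season}.
No further FD applies.

{City, League, MatchID, Position, Season}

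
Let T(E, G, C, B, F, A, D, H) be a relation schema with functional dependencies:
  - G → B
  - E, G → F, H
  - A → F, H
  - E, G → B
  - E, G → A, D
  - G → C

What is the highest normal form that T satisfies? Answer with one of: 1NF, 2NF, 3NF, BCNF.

1NF

Candidate key: {E, G}. Prime attributes: {E, G}.
G → B: {G}⁺ = {B, C, G}, which is not all of the attributes, so the left side is not a superkey — BCNF is violated.
G → B has non-prime {B} on the right and a non-superkey on the left, so 3NF fails.
{G} is a proper subset of the key {E, G}, and {G}⁺ contains the non-prime attributes {B, C} — a partial dependency, so 2NF is violated.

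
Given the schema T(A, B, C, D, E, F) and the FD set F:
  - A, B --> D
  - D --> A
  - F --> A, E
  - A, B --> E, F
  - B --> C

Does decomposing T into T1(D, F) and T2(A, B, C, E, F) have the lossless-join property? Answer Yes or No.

T1 ∩ T2 = {F}; its closure under F is {A, E, F}.
The closure covers neither T1 nor T2 entirely; the join is not lossless.

No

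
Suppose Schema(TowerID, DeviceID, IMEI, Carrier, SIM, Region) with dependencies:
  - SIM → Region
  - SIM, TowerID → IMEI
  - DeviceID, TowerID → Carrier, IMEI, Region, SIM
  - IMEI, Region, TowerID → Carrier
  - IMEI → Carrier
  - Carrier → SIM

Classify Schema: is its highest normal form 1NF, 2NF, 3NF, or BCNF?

Candidate key: {DeviceID, TowerID}. Prime attributes: {DeviceID, TowerID}.
SIM → Region: {SIM}⁺ = {Region, SIM}, which is not all of the attributes, so the left side is not a superkey — BCNF is violated.
Because {Region} is non-prime and the left side of SIM → Region is not a superkey, the relation is not in 3NF.
Checking every proper subset of each key, none determines a non-prime attribute — 2NF is satisfied.

2NF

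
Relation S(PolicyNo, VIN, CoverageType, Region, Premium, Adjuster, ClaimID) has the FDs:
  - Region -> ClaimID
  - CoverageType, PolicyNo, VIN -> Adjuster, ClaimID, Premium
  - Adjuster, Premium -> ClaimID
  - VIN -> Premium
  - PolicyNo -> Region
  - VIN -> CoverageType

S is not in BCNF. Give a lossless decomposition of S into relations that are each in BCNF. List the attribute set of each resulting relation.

Candidate key of the original relation: {PolicyNo, VIN}.
Within {Adjuster, ClaimID, CoverageType, PolicyNo, Premium, Region, VIN}: {Region}⁺ ∩ {Adjuster, ClaimID, CoverageType, PolicyNo, Premium, Region, VIN} = {ClaimID, Region}, not the whole set, so Region -> ClaimID violates BCNF; decompose into {ClaimID, Region} and {Adjuster, CoverageType, PolicyNo, Premium, Region, VIN}.
{ClaimID, Region}: every determinant is a superkey — BCNF.
Within {Adjuster, CoverageType, PolicyNo, Premium, Region, VIN}: {VIN}⁺ ∩ {Adjuster, CoverageType, PolicyNo, Premium, Region, VIN} = {CoverageType, Premium, VIN}, not the whole set, so VIN -> CoverageType, Premium violates BCNF; decompose into {CoverageType, Premium, VIN} and {Adjuster, PolicyNo, Region, VIN}.
{CoverageType, Premium, VIN}: every determinant is a superkey — BCNF.
Within {Adjuster, PolicyNo, Region, VIN}: {PolicyNo}⁺ ∩ {Adjuster, PolicyNo, Region, VIN} = {PolicyNo, Region}, not the whole set, so PolicyNo -> Region violates BCNF; decompose into {PolicyNo, Region} and {Adjuster, PolicyNo, VIN}.
{PolicyNo, Region}: every determinant is a superkey — BCNF.
{Adjuster, PolicyNo, VIN}: every determinant is a superkey — BCNF.

{Adjuster, PolicyNo, VIN}; {ClaimID, Region}; {CoverageType, Premium, VIN}; {PolicyNo, Region}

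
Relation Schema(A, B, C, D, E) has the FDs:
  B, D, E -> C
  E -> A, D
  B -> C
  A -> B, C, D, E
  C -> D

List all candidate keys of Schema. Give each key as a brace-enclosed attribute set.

{A}, {E}

{A}⁺ = {A, B, C, D, E}, which is every attribute, so {A} is a candidate key.
{E}⁺ = {A, B, C, D, E}, which is every attribute, so {E} is a candidate key.
Any other superkey properly contains one of these, so there are no further candidate keys.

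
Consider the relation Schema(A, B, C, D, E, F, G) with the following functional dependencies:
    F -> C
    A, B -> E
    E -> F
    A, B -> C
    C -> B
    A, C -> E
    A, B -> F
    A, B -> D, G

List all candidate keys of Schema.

No FD produces {A}, so it must be in every candidate key.
Closure of {A, B} is {A, B, C, D, E, F, G}, the whole schema; {A, B} is a candidate key.
Closure of {A, C} is {A, B, C, D, E, F, G}, the whole schema; {A, C} is a candidate key.
Closure of {A, E} is {A, B, C, D, E, F, G}, the whole schema; {A, E} is a candidate key.
Closure of {A, F} is {A, B, C, D, E, F, G}, the whole schema; {A, F} is a candidate key.
No proper subset of any of these is a key, and no other minimal superkey exists.

{A, B}, {A, C}, {A, E}, {A, F}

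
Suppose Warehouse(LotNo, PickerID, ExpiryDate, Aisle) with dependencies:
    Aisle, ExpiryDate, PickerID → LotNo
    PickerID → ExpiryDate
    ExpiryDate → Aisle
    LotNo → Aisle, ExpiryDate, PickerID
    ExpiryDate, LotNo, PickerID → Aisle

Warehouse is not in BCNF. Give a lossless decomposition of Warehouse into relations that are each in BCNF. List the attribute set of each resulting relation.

Candidate keys of the original relation: {LotNo}, {PickerID}.
{Aisle, ExpiryDate, LotNo, PickerID}: {ExpiryDate} determines {Aisle, ExpiryDate} here but is not a superkey — split on ExpiryDate → Aisle, giving {Aisle, ExpiryDate} and {ExpiryDate, LotNo, PickerID}.
{Aisle, ExpiryDate} has no BCNF violation.
{ExpiryDate, LotNo, PickerID} has no BCNF violation.

{Aisle, ExpiryDate}; {ExpiryDate, LotNo, PickerID}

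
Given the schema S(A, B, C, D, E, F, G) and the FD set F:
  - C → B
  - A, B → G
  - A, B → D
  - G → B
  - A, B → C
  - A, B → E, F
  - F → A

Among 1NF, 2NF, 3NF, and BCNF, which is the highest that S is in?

3NF

Candidate keys: {A, B}, {A, C}, {A, G}, {B, F}, {C, F}, {F, G}. Prime attributes: {A, B, C, F, G}.
For C → B we have {C}⁺ = {B, C}; {C} is not a superkey, so BCNF fails.
But every attribute on its right side ({B}) is prime, and the same holds for every other non-superkey FD, so 3NF still holds.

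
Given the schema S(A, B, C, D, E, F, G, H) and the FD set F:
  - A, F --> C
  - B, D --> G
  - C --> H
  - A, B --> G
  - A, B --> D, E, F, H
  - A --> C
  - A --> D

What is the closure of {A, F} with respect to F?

Start with {A, F}.
A, F --> C applies; add {C} → now {A, C, F}.
C --> H applies; add {H} → now {A, C, F, H}.
A --> D applies; add {D} → now {A, C, D, F, H}.
No further FD applies.

{A, C, D, F, H}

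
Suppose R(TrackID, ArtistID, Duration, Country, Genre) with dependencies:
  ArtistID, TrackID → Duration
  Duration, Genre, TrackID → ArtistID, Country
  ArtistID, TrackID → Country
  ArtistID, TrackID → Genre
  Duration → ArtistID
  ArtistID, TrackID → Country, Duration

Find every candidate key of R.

{ArtistID, TrackID}, {Duration, TrackID}

Attributes never on any right-hand side: {TrackID} — every candidate key must contain it.
{ArtistID, TrackID}⁺ = {ArtistID, Country, Duration, Genre, TrackID}, which is every attribute, so {ArtistID, TrackID} is a candidate key.
{Duration, TrackID}⁺ = {ArtistID, Country, Duration, Genre, TrackID}, which is every attribute, so {Duration, TrackID} is a candidate key.
Any other superkey properly contains one of these, so there are no further candidate keys.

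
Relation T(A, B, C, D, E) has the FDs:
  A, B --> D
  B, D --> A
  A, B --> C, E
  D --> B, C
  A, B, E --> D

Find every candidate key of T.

{D}⁺ = {A, B, C, D, E} — all of the relation — so {D} is a candidate key.
{A, B}⁺ = {A, B, C, D, E} — all of the relation — so {A, B} is a candidate key.
Any other superkey properly contains one of these, so there are no further candidate keys.

{A, B}, {D}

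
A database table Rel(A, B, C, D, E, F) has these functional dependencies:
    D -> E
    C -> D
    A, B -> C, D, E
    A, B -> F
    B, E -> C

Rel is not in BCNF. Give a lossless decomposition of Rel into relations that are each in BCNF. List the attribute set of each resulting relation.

Candidate key of the original relation: {A, B}.
{A, B, C, D, E, F}: {D} determines {D, E} here but is not a superkey — split on D -> E, giving {D, E} and {A, B, C, D, F}.
{D, E} has no BCNF violation.
{A, B, C, D, F}: {C} determines {C, D} here but is not a superkey — split on C -> D, giving {C, D} and {A, B, C, F}.
{C, D} has no BCNF violation.
{A, B, C, F} has no BCNF violation.

{A, B, C, F}; {C, D}; {D, E}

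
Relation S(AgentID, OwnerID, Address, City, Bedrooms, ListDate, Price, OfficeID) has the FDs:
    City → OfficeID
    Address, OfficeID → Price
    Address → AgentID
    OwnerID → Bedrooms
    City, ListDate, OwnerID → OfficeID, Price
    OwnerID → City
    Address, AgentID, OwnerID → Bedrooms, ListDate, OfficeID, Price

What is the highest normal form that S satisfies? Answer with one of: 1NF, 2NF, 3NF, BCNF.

Candidate key: {Address, OwnerID}. Prime attributes: {Address, OwnerID}.
For City → OfficeID we have {City}⁺ = {City, OfficeID}; {City} is not a superkey, so BCNF fails.
Because {OfficeID} is non-prime and the left side of City → OfficeID is not a superkey, the relation is not in 3NF.
{Address} is a proper subset of the key {Address, OwnerID}, and {Address}⁺ contains the non-prime attribute {AgentID} — a partial dependency, so 2NF is violated.

1NF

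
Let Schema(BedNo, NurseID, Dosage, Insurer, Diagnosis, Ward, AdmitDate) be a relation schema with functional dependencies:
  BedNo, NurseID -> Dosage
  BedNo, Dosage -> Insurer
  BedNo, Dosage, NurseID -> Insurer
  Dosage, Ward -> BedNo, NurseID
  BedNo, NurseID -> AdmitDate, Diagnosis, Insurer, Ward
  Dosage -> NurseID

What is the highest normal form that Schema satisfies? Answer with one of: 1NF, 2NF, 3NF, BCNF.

Candidate keys: {BedNo, Dosage}, {BedNo, NurseID}, {Dosage, Ward}. Prime attributes: {BedNo, Dosage, NurseID, Ward}.
Dosage -> NurseID: {Dosage}⁺ = {Dosage, NurseID}, which is not all of the attributes, so the left side is not a superkey — BCNF is violated.
But every attribute on its right side ({NurseID}) is prime, and the same holds for every other non-superkey FD, so 3NF still holds.

3NF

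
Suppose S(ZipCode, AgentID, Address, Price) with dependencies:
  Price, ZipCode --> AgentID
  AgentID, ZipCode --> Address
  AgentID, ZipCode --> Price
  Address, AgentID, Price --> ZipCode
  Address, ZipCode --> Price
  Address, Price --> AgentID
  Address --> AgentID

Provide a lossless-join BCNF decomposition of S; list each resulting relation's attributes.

{Address, AgentID}; {Address, Price, ZipCode}

Candidate keys of the original relation: {Address, Price}, {Address, ZipCode}, {AgentID, ZipCode}, {Price, ZipCode}.
{Address, AgentID, Price, ZipCode}: {Address} determines {Address, AgentID} here but is not a superkey — split on Address --> AgentID, giving {Address, AgentID} and {Address, Price, ZipCode}.
{Address, AgentID} is in BCNF.
{Address, Price, ZipCode} is in BCNF.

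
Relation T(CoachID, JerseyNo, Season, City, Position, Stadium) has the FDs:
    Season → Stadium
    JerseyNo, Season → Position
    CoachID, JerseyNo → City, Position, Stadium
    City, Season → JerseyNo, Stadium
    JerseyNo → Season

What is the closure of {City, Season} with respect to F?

Start with {City, Season}.
Season → Stadium applies; add {Stadium} → now {City, Season, Stadium}.
City, Season → JerseyNo, Stadium applies; add {JerseyNo} → now {City, JerseyNo, Season, Stadium}.
JerseyNo, Season → Position applies; add {Position} → now {City, JerseyNo, Position, Season, Stadium}.
No further FD applies.

{City, JerseyNo, Position, Season, Stadium}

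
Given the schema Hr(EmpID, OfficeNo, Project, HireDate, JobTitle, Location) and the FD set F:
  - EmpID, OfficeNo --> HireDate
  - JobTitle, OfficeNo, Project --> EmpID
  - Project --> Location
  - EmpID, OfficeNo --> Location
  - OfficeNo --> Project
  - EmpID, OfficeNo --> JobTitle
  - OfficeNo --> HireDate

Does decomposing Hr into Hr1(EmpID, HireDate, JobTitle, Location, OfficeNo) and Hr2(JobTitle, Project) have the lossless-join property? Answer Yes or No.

Hr1 ∩ Hr2 = {JobTitle}; its closure under F is {JobTitle}.
The closure covers neither Hr1 nor Hr2 entirely; the join is not lossless.

No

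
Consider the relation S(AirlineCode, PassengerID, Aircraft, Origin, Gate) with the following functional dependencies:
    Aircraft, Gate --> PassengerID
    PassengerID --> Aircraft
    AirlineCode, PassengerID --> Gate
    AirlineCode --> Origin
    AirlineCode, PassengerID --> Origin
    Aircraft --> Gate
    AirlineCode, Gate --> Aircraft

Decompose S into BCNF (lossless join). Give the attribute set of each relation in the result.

{Aircraft, AirlineCode}; {Aircraft, Gate, PassengerID}; {AirlineCode, Origin}

Candidate keys of the original relation: {Aircraft, AirlineCode}, {AirlineCode, Gate}, {AirlineCode, PassengerID}.
In {Aircraft, AirlineCode, Gate, Origin, PassengerID}, {Aircraft, Gate} is not a superkey ({Aircraft, Gate}⁺ restricted to this set is {Aircraft, Gate, PassengerID}), so split on Aircraft, Gate --> PassengerID into {Aircraft, Gate, PassengerID} and {Aircraft, AirlineCode, Gate, Origin}.
{Aircraft, Gate, PassengerID} has no BCNF violation.
In {Aircraft, AirlineCode, Gate, Origin}, {AirlineCode} is not a superkey ({AirlineCode}⁺ restricted to this set is {AirlineCode, Origin}), so split on AirlineCode --> Origin into {AirlineCode, Origin} and {Aircraft, AirlineCode, Gate}.
{AirlineCode, Origin} has no BCNF violation.
In {Aircraft, AirlineCode, Gate}, {Aircraft} is not a superkey ({Aircraft}⁺ restricted to this set is {Aircraft, Gate}), so split on Aircraft --> Gate into {Aircraft, Gate} and {Aircraft, AirlineCode}.
{Aircraft, Gate} has no BCNF violation.
{Aircraft, AirlineCode} has no BCNF violation.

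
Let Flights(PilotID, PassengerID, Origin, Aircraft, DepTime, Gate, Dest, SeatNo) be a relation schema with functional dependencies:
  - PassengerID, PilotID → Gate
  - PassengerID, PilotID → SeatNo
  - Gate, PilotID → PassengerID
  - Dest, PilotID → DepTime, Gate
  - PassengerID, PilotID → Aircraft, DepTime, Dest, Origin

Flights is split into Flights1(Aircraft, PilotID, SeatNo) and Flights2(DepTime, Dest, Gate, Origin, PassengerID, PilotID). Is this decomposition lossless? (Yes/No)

No

Common attributes: {PilotID}; their closure is {PilotID}.
Neither Flights1 nor Flights2 is contained in that closure, so the decomposition is lossy.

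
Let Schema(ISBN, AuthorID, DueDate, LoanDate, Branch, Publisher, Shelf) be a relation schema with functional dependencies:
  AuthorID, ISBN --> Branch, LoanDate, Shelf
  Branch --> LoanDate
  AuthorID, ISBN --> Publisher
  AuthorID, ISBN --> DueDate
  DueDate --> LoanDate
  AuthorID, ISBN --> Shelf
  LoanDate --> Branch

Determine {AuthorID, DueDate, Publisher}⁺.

Start with {AuthorID, DueDate, Publisher}.
DueDate --> LoanDate applies; add {LoanDate} → now {AuthorID, DueDate, LoanDate, Publisher}.
LoanDate --> Branch applies; add {Branch} → now {AuthorID, Branch, DueDate, LoanDate, Publisher}.
No further FD applies.

{AuthorID, Branch, DueDate, LoanDate, Publisher}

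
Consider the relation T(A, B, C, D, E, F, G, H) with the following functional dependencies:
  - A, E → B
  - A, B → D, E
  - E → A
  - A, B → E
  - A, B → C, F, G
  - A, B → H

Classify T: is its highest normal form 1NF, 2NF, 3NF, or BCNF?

BCNF

Candidate keys: {A, B}, {E}. Prime attributes: {A, B, E}.
Each dependency's left side is a superkey — BCNF holds.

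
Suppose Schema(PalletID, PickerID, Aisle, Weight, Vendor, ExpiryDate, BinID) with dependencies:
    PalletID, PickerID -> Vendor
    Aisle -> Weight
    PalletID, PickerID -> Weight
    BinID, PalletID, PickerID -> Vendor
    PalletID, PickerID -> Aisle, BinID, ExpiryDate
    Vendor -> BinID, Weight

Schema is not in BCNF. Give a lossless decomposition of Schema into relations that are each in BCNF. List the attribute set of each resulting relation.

{Aisle, ExpiryDate, PalletID, PickerID, Vendor}; {Aisle, Weight}; {BinID, Vendor}

Candidate key of the original relation: {PalletID, PickerID}.
Within {Aisle, BinID, ExpiryDate, PalletID, PickerID, Vendor, Weight}: {Aisle}⁺ ∩ {Aisle, BinID, ExpiryDate, PalletID, PickerID, Vendor, Weight} = {Aisle, Weight}, not the whole set, so Aisle -> Weight violates BCNF; decompose into {Aisle, Weight} and {Aisle, BinID, ExpiryDate, PalletID, PickerID, Vendor}.
{Aisle, Weight} is in BCNF.
Within {Aisle, BinID, ExpiryDate, PalletID, PickerID, Vendor}: {Vendor}⁺ ∩ {Aisle, BinID, ExpiryDate, PalletID, PickerID, Vendor} = {BinID, Vendor}, not the whole set, so Vendor -> BinID violates BCNF; decompose into {BinID, Vendor} and {Aisle, ExpiryDate, PalletID, PickerID, Vendor}.
{BinID, Vendor} is in BCNF.
{Aisle, ExpiryDate, PalletID, PickerID, Vendor} is in BCNF.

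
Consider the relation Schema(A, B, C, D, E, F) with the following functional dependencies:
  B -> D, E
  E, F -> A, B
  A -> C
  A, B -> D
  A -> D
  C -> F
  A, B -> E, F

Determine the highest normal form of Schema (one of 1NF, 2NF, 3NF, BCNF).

Candidate keys: {A, B}, {A, E}, {B, C}, {B, F}, {C, E}, {E, F}. Prime attributes: {A, B, C, E, F}.
B -> D, E breaks BCNF: {B}⁺ = {B, D, E}, so {B} is not a superkey.
B -> D, E has non-prime {D} on the right and a non-superkey on the left, so 3NF fails.
Since {A} ⊂ {A, B} and {A}⁺ ⊇ {D} with {D} non-prime, there is a partial dependency; 2NF fails.

1NF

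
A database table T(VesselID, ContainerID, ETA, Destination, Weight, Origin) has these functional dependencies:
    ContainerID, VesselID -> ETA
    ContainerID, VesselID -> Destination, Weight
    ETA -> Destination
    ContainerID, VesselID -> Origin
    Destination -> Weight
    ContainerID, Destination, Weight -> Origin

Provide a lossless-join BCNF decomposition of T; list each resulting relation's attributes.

{ContainerID, ETA, Origin}; {ContainerID, ETA, VesselID}; {Destination, ETA}; {Destination, Weight}

Candidate key of the original relation: {ContainerID, VesselID}.
In {ContainerID, Destination, ETA, Origin, VesselID, Weight}, {ETA} is not a superkey ({ETA}⁺ restricted to this set is {Destination, ETA, Weight}), so split on ETA -> Destination, Weight into {Destination, ETA, Weight} and {ContainerID, ETA, Origin, VesselID}.
In {Destination, ETA, Weight}, {Destination} is not a superkey ({Destination}⁺ restricted to this set is {Destination, Weight}), so split on Destination -> Weight into {Destination, Weight} and {Destination, ETA}.
{Destination, Weight}: every determinant is a superkey — BCNF.
{Destination, ETA}: every determinant is a superkey — BCNF.
In {ContainerID, ETA, Origin, VesselID}, {ContainerID, ETA} is not a superkey ({ContainerID, ETA}⁺ restricted to this set is {ContainerID, ETA, Origin}), so split on ContainerID, ETA -> Origin into {ContainerID, ETA, Origin} and {ContainerID, ETA, VesselID}.
{ContainerID, ETA, Origin}: every determinant is a superkey — BCNF.
{ContainerID, ETA, VesselID}: every determinant is a superkey — BCNF.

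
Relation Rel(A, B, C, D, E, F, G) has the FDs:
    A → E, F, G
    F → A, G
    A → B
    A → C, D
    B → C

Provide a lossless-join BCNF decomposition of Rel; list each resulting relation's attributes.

Candidate keys of the original relation: {A}, {F}.
In {A, B, C, D, E, F, G}, {B} is not a superkey ({B}⁺ restricted to this set is {B, C}), so split on B → C into {B, C} and {A, B, D, E, F, G}.
{B, C}: every determinant is a superkey — BCNF.
{A, B, D, E, F, G}: every determinant is a superkey — BCNF.

{A, B, D, E, F, G}; {B, C}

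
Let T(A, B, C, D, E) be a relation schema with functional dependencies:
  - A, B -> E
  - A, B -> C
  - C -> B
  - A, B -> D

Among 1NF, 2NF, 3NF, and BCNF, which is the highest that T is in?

Candidate keys: {A, B}, {A, C}. Prime attributes: {A, B, C}.
C -> B: {C}⁺ = {B, C}, which is not all of the attributes, so the left side is not a superkey — BCNF is violated.
But every attribute on its right side ({B}) is prime, and the same holds for every other non-superkey FD, so 3NF still holds.

3NF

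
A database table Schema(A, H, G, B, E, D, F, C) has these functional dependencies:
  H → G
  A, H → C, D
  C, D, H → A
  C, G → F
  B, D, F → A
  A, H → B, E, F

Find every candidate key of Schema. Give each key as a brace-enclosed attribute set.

No FD produces {H}, so it must be in every candidate key.
{A, H}⁺ = {A, B, C, D, E, F, G, H} — all of the relation — so {A, H} is a candidate key.
{C, D, H}⁺ = {A, B, C, D, E, F, G, H} — all of the relation — so {C, D, H} is a candidate key.
{B, D, F, H}⁺ = {A, B, C, D, E, F, G, H} — all of the relation — so {B, D, F, H} is a candidate key.
Any other superkey properly contains one of these, so there are no further candidate keys.

{A, H}, {B, D, F, H}, {C, D, H}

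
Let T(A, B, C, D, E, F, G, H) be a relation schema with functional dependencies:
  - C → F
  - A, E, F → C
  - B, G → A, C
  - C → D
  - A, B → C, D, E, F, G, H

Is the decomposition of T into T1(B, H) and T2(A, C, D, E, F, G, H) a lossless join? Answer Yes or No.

No

The shared attributes are {H} and {H}⁺ = {H}.
T1 ⊄ {H} and T2 ⊄ {H}, so the split is lossy.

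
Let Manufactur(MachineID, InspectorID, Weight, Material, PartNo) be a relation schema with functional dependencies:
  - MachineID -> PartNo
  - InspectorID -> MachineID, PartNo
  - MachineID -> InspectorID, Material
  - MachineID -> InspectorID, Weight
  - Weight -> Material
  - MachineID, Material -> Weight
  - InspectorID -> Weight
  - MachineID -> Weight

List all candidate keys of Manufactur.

{InspectorID}, {MachineID}

Closure of {InspectorID} is {InspectorID, MachineID, Material, PartNo, Weight}, the whole schema; {InspectorID} is a candidate key.
Closure of {MachineID} is {InspectorID, MachineID, Material, PartNo, Weight}, the whole schema; {MachineID} is a candidate key.
These are minimal and exhaustive — every other superkey contains one of them.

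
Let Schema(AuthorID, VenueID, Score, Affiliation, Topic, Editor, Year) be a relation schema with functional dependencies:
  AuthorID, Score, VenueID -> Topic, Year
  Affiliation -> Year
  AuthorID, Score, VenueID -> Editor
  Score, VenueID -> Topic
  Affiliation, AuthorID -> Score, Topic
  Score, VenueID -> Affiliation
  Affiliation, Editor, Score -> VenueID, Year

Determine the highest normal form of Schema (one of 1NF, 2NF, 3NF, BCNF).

1NF

Candidate keys: {Affiliation, AuthorID, Editor}, {Affiliation, AuthorID, VenueID}, {AuthorID, Score, VenueID}. Prime attributes: {Affiliation, AuthorID, Editor, Score, VenueID}.
Affiliation -> Year breaks BCNF: {Affiliation}⁺ = {Affiliation, Year}, so {Affiliation} is not a superkey.
Because {Year} is non-prime and the left side of Affiliation -> Year is not a superkey, the relation is not in 3NF.
{Affiliation} is a proper subset of the key {Affiliation, AuthorID, Editor}, and {Affiliation}⁺ contains the non-prime attribute {Year} — a partial dependency, so 2NF is violated.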